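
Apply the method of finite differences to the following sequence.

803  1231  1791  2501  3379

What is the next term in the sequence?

4443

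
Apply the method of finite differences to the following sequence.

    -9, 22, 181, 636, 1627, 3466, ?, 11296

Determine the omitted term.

6537

Using the first 6 terms:
First differences: 31, 159, 455, 991, 1839
Second differences: 128, 296, 536, 848
Third differences: 168, 240, 312
Fourth differences: 72, 72
Constant fourth difference = 72.
Extend forward: 312 + 72 = 384;  848 + 384 = 1232;  1839 + 1232 = 3071;  3466 + 3071 = 6537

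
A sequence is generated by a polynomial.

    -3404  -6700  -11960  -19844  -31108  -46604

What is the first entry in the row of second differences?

Δ: -3296, -5260, -7884, -11264, -15496
Δ²: -1964, -2624, -3380, -4232
Δ³: -660, -756, -852
Δ⁴: -96, -96

-1964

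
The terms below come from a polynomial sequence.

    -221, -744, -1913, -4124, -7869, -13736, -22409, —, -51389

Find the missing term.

-34668

Using the first 7 terms:
-523  -1169  -2211  -3745  -5867  -8673
-646  -1042  -1534  -2122  -2806
-396  -492  -588  -684
-96  -96  -96
Constant fourth difference = -96.
Extend forward: -684 − 96 = -780;  -2806 − 780 = -3586;  -8673 − 3586 = -12259;  -22409 − 12259 = -34668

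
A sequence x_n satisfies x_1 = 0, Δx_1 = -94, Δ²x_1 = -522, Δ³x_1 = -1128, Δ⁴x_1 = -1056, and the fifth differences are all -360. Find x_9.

-172616

Build the table forward from the leading diagonal:
D5: -360  -360  -360  -360  -360  -360  -360  -360  -360
D4: -1056  -1416  -1776  -2136  -2496  -2856  -3216  -3576  -3936
D3: -1128  -2184  -3600  -5376  -7512  -10008  -12864  -16080  -19656
D2: -522  -1650  -3834  -7434  -12810  -20322  -30330  -43194  -59274
D1: -94  -616  -2266  -6100  -13534  -26344  -46666  -76996  -120190
x: 0  -94  -710  -2976  -9076  -22610  -48954  -95620  -172616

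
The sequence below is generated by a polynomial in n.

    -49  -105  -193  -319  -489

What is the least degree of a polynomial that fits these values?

3

First differences: -56, -88, -126, -170
Second differences: -32, -38, -44
Third differences: -6, -6
The third differences are constant, so the polynomial has degree 3.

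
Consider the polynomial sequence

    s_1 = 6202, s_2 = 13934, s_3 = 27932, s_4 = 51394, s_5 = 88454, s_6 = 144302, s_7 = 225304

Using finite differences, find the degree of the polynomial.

5

7732, 13998, 23462, 37060, 55848, 81002
6266, 9464, 13598, 18788, 25154
3198, 4134, 5190, 6366
936, 1056, 1176
120, 120
The fifth differences are constant, so the polynomial has degree 5.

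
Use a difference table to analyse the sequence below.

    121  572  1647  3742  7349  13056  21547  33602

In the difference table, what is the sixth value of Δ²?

3564

Δ: 451, 1075, 2095, 3607, 5707, 8491, 12055
Δ²: 624, 1020, 1512, 2100, 2784, 3564
Δ³: 396, 492, 588, 684, 780
Δ⁴: 96, 96, 96, 96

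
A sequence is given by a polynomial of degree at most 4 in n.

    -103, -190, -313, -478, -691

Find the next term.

-958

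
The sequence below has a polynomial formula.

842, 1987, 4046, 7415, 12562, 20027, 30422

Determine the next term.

44431

D1: 1145  2059  3369  5147  7465  10395
D2: 914  1310  1778  2318  2930
D3: 396  468  540  612
D4: 72  72  72
Fourth differences constant at 72.
612 + 72 = 684;  2930 + 684 = 3614;  10395 + 3614 = 14009;  30422 + 14009 = 44431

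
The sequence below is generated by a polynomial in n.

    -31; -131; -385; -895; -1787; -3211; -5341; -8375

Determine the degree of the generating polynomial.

4

D1: -100, -254, -510, -892, -1424, -2130, -3034
D2: -154, -256, -382, -532, -706, -904
D3: -102, -126, -150, -174, -198
D4: -24, -24, -24, -24
The fourth differences are constant, so the polynomial has degree 4.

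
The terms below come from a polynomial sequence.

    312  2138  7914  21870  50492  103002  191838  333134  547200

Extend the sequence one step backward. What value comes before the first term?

-18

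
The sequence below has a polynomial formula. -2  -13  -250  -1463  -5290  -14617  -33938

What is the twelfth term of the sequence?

-11 , -237 , -1213 , -3827 , -9327 , -19321
-226 , -976 , -2614 , -5500 , -9994
-750 , -1638 , -2886 , -4494
-888 , -1248 , -1608
-360 , -360
Fifth differences constant at -360.
-1608 − 360 = -1968;  -4494 − 1968 = -6462;  -9994 − 6462 = -16456;  -19321 − 16456 = -35777;  -33938 − 35777 = -69715
-1968 − 360 = -2328;  -6462 − 2328 = -8790;  -16456 − 8790 = -25246;  -35777 − 25246 = -61023;  -69715 − 61023 = -130738
-2328 − 360 = -2688;  -8790 − 2688 = -11478;  -25246 − 11478 = -36724;  -61023 − 36724 = -97747;  -130738 − 97747 = -228485
-2688 − 360 = -3048;  -11478 − 3048 = -14526;  -36724 − 14526 = -51250;  -97747 − 51250 = -148997;  -228485 − 148997 = -377482
-3048 − 360 = -3408;  -14526 − 3408 = -17934;  -51250 − 17934 = -69184;  -148997 − 69184 = -218181;  -377482 − 218181 = -595663

-595663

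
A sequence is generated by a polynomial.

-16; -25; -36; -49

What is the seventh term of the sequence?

-100

First differences: -9  -11  -13
Second differences: -2  -2
Second differences constant at -2.
-13 − 2 = -15;  -49 − 15 = -64
-15 − 2 = -17;  -64 − 17 = -81
-17 − 2 = -19;  -81 − 19 = -100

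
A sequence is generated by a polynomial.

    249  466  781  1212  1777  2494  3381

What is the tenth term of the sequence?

D1: 217  315  431  565  717  887
D2: 98  116  134  152  170
D3: 18  18  18  18
Constant third difference = 18, so extend:
170 + 18 = 188;  887 + 188 = 1075;  3381 + 1075 = 4456
188 + 18 = 206;  1075 + 206 = 1281;  4456 + 1281 = 5737
206 + 18 = 224;  1281 + 224 = 1505;  5737 + 1505 = 7242

7242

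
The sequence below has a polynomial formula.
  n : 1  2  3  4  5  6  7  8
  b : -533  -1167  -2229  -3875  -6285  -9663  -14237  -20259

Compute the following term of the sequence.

First differences: -634  -1062  -1646  -2410  -3378  -4574  -6022
Second differences: -428  -584  -764  -968  -1196  -1448
Third differences: -156  -180  -204  -228  -252
Fourth differences: -24  -24  -24  -24
Fourth differences constant at -24.
-252 − 24 = -276;  -1448 − 276 = -1724;  -6022 − 1724 = -7746;  -20259 − 7746 = -28005

-28005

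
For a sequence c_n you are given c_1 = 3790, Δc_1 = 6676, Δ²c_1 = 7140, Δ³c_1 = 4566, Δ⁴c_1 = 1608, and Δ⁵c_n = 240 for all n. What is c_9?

638814

Build the table forward from the leading diagonal:
Fifth differences: 240  240  240  240  240  240  240  240  240
Fourth differences: 1608  1848  2088  2328  2568  2808  3048  3288  3528
Third differences: 4566  6174  8022  10110  12438  15006  17814  20862  24150
Second differences: 7140  11706  17880  25902  36012  48450  63456  81270  102132
First differences: 6676  13816  25522  43402  69304  105316  153766  217222  298492
c: 3790  10466  24282  49804  93206  162510  267826  421592  638814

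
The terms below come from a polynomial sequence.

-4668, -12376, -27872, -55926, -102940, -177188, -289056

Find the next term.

-451282

D1: -7708, -15496, -28054, -47014, -74248, -111868
D2: -7788, -12558, -18960, -27234, -37620
D3: -4770, -6402, -8274, -10386
D4: -1632, -1872, -2112
D5: -240, -240
Fifth differences constant at -240.
-2112 − 240 = -2352;  -10386 − 2352 = -12738;  -37620 − 12738 = -50358;  -111868 − 50358 = -162226;  -289056 − 162226 = -451282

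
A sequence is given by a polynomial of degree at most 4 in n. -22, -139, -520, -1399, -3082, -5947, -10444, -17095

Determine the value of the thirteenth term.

First differences: -117, -381, -879, -1683, -2865, -4497, -6651
Second differences: -264, -498, -804, -1182, -1632, -2154
Third differences: -234, -306, -378, -450, -522
Fourth differences: -72, -72, -72, -72
Constant fourth difference = -72, so extend:
-522 − 72 = -594;  -2154 − 594 = -2748;  -6651 − 2748 = -9399;  -17095 − 9399 = -26494
-594 − 72 = -666;  -2748 − 666 = -3414;  -9399 − 3414 = -12813;  -26494 − 12813 = -39307
-666 − 72 = -738;  -3414 − 738 = -4152;  -12813 − 4152 = -16965;  -39307 − 16965 = -56272
-738 − 72 = -810;  -4152 − 810 = -4962;  -16965 − 4962 = -21927;  -56272 − 21927 = -78199
-810 − 72 = -882;  -4962 − 882 = -5844;  -21927 − 5844 = -27771;  -78199 − 27771 = -105970

-105970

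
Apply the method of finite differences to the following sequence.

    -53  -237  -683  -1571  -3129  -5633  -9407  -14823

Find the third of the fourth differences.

-48

D1: -184, -446, -888, -1558, -2504, -3774, -5416
D2: -262, -442, -670, -946, -1270, -1642
D3: -180, -228, -276, -324, -372
D4: -48, -48, -48, -48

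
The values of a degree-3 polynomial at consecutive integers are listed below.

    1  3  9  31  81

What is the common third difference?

12

D1: 2, 6, 22, 50
D2: 4, 16, 28
D3: 12, 12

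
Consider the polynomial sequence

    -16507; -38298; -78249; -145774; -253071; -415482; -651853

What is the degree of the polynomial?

5

D1: -21791, -39951, -67525, -107297, -162411, -236371
D2: -18160, -27574, -39772, -55114, -73960
D3: -9414, -12198, -15342, -18846
D4: -2784, -3144, -3504
D5: -360, -360
The fifth differences are constant, so the polynomial has degree 5.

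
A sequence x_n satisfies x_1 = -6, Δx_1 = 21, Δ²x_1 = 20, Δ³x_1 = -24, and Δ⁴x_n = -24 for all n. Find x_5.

78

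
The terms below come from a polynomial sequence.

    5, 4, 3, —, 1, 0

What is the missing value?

2

Using the first 3 terms:
Δ: -1, -1
Constant first difference = -1.
Extend forward: 3 − 1 = 2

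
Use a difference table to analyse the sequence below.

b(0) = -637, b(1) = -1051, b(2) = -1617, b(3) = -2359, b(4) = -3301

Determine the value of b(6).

First differences: -414, -566, -742, -942
Second differences: -152, -176, -200
Third differences: -24, -24
The third differences are constant (-24).
-200 − 24 = -224;  -942 − 224 = -1166;  -3301 − 1166 = -4467
-224 − 24 = -248;  -1166 − 248 = -1414;  -4467 − 1414 = -5881

-5881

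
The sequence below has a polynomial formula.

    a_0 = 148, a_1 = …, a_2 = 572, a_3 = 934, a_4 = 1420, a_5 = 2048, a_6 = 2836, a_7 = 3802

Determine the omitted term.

316

Using the last 6 terms:
362  486  628  788  966
124  142  160  178
18  18  18
Constant third difference = 18.
Extend backward: 124 − 18 = 106;  362 − 106 = 256;  572 − 256 = 316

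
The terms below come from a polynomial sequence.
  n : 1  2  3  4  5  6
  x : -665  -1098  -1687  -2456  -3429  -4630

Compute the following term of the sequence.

First differences: -433, -589, -769, -973, -1201
Second differences: -156, -180, -204, -228
Third differences: -24, -24, -24
Third differences constant at -24.
-228 − 24 = -252;  -1201 − 252 = -1453;  -4630 − 1453 = -6083

-6083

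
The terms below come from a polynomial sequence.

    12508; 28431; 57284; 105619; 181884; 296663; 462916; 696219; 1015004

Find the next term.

1440799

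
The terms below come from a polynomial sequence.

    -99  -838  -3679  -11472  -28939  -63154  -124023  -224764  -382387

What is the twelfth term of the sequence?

-1433608

Δ: -739  -2841  -7793  -17467  -34215  -60869  -100741  -157623
Δ²: -2102  -4952  -9674  -16748  -26654  -39872  -56882
Δ³: -2850  -4722  -7074  -9906  -13218  -17010
Δ⁴: -1872  -2352  -2832  -3312  -3792
Δ⁵: -480  -480  -480  -480
Constant fifth difference = -480, so extend:
-3792 − 480 = -4272;  -17010 − 4272 = -21282;  -56882 − 21282 = -78164;  -157623 − 78164 = -235787;  -382387 − 235787 = -618174
-4272 − 480 = -4752;  -21282 − 4752 = -26034;  -78164 − 26034 = -104198;  -235787 − 104198 = -339985;  -618174 − 339985 = -958159
-4752 − 480 = -5232;  -26034 − 5232 = -31266;  -104198 − 31266 = -135464;  -339985 − 135464 = -475449;  -958159 − 475449 = -1433608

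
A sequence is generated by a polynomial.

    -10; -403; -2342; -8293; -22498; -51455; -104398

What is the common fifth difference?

-480

First differences: -393, -1939, -5951, -14205, -28957, -52943
Second differences: -1546, -4012, -8254, -14752, -23986
Third differences: -2466, -4242, -6498, -9234
Fourth differences: -1776, -2256, -2736
Fifth differences: -480, -480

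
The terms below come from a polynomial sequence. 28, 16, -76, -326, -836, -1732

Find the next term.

-3164

D1: -12 , -92 , -250 , -510 , -896
D2: -80 , -158 , -260 , -386
D3: -78 , -102 , -126
D4: -24 , -24
The fourth differences are constant (-24).
-126 − 24 = -150;  -386 − 150 = -536;  -896 − 536 = -1432;  -1732 − 1432 = -3164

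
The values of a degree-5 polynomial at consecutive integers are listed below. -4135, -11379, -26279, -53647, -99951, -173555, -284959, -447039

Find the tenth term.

-7244  -14900  -27368  -46304  -73604  -111404  -162080
-7656  -12468  -18936  -27300  -37800  -50676
-4812  -6468  -8364  -10500  -12876
-1656  -1896  -2136  -2376
-240  -240  -240
Constant fifth difference = -240, so extend:
-2376 − 240 = -2616;  -12876 − 2616 = -15492;  -50676 − 15492 = -66168;  -162080 − 66168 = -228248;  -447039 − 228248 = -675287
-2616 − 240 = -2856;  -15492 − 2856 = -18348;  -66168 − 18348 = -84516;  -228248 − 84516 = -312764;  -675287 − 312764 = -988051

-988051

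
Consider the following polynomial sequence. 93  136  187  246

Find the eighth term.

43, 51, 59
8, 8
Constant second difference = 8, so extend:
59 + 8 = 67;  246 + 67 = 313
67 + 8 = 75;  313 + 75 = 388
75 + 8 = 83;  388 + 83 = 471
83 + 8 = 91;  471 + 91 = 562

562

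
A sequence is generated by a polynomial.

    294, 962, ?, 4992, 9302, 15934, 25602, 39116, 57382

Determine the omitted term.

Using the last 6 terms:
Δ: 4310  6632  9668  13514  18266
Δ²: 2322  3036  3846  4752
Δ³: 714  810  906
Δ⁴: 96  96
Constant fourth difference = 96.
Extend backward: 714 − 96 = 618;  2322 − 618 = 1704;  4310 − 1704 = 2606;  4992 − 2606 = 2386

2386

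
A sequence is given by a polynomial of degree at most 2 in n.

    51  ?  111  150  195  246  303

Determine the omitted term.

Using the last 5 terms:
D1: 39, 45, 51, 57
D2: 6, 6, 6
Constant second difference = 6.
Extend backward: 39 − 6 = 33;  111 − 33 = 78

78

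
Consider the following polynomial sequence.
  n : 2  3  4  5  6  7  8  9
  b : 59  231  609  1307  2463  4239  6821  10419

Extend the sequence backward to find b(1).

First differences: 172, 378, 698, 1156, 1776, 2582, 3598
Second differences: 206, 320, 458, 620, 806, 1016
Third differences: 114, 138, 162, 186, 210
Fourth differences: 24, 24, 24, 24
The fourth differences are constant at 24.
Work back: 114 − 24 = 90;  206 − 90 = 116;  172 − 116 = 56;  59 − 56 = 3

3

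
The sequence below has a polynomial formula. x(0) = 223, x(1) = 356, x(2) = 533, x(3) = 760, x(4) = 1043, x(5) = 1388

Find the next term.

1801

First differences: 133, 177, 227, 283, 345
Second differences: 44, 50, 56, 62
Third differences: 6, 6, 6
Third differences constant at 6.
62 + 6 = 68;  345 + 68 = 413;  1388 + 413 = 1801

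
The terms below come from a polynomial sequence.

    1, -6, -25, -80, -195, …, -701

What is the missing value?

-394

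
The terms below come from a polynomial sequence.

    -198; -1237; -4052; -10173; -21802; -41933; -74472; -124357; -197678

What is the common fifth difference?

Δ: -1039, -2815, -6121, -11629, -20131, -32539, -49885, -73321
Δ²: -1776, -3306, -5508, -8502, -12408, -17346, -23436
Δ³: -1530, -2202, -2994, -3906, -4938, -6090
Δ⁴: -672, -792, -912, -1032, -1152
Δ⁵: -120, -120, -120, -120

-120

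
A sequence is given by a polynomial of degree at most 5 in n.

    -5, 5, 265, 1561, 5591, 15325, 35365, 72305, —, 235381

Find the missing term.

Using the first 8 terms:
First differences: 10  260  1296  4030  9734  20040  36940
Second differences: 250  1036  2734  5704  10306  16900
Third differences: 786  1698  2970  4602  6594
Fourth differences: 912  1272  1632  1992
Fifth differences: 360  360  360
Constant fifth difference = 360.
Extend forward: 1992 + 360 = 2352;  6594 + 2352 = 8946;  16900 + 8946 = 25846;  36940 + 25846 = 62786;  72305 + 62786 = 135091

135091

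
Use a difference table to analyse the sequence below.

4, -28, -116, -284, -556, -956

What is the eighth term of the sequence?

-2236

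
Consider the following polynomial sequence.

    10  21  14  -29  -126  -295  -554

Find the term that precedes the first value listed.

Δ: 11, -7, -43, -97, -169, -259
Δ²: -18, -36, -54, -72, -90
Δ³: -18, -18, -18, -18
The third differences are constant at -18.
Work back: -18 + 18 = 0;  11 + 0 = 11;  10 − 11 = -1

-1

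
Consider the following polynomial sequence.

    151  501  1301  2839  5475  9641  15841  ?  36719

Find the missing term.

Using the first 7 terms:
First differences: 350, 800, 1538, 2636, 4166, 6200
Second differences: 450, 738, 1098, 1530, 2034
Third differences: 288, 360, 432, 504
Fourth differences: 72, 72, 72
Constant fourth difference = 72.
Extend forward: 504 + 72 = 576;  2034 + 576 = 2610;  6200 + 2610 = 8810;  15841 + 8810 = 24651

24651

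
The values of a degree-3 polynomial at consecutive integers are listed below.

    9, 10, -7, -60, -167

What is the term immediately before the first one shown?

1  -17  -53  -107
-18  -36  -54
-18  -18
The third differences are constant at -18.
Work back: -18 + 18 = 0;  1 + 0 = 1;  9 − 1 = 8

8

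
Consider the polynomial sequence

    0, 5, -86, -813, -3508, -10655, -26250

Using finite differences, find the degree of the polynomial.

5

Δ: 5, -91, -727, -2695, -7147, -15595
Δ²: -96, -636, -1968, -4452, -8448
Δ³: -540, -1332, -2484, -3996
Δ⁴: -792, -1152, -1512
Δ⁵: -360, -360
The fifth differences are constant, so the polynomial has degree 5.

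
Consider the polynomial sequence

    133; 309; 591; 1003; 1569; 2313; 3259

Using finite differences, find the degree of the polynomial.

3

176, 282, 412, 566, 744, 946
106, 130, 154, 178, 202
24, 24, 24, 24
The third differences are constant, so the polynomial has degree 3.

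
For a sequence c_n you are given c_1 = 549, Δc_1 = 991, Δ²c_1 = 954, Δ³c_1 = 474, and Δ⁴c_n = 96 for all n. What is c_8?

47470

Build the table forward from the leading diagonal:
D4: 96  96  96  96  96  96  96  96
D3: 474  570  666  762  858  954  1050  1146
D2: 954  1428  1998  2664  3426  4284  5238  6288
D1: 991  1945  3373  5371  8035  11461  15745  20983
c: 549  1540  3485  6858  12229  20264  31725  47470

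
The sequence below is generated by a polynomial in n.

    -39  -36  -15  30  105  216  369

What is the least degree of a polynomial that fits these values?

3

First differences: 3, 21, 45, 75, 111, 153
Second differences: 18, 24, 30, 36, 42
Third differences: 6, 6, 6, 6
The third differences are constant, so the polynomial has degree 3.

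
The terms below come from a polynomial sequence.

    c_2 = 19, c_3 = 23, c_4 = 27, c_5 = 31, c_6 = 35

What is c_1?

4, 4, 4, 4
The first differences are constant at 4.
Work back: 19 − 4 = 15

15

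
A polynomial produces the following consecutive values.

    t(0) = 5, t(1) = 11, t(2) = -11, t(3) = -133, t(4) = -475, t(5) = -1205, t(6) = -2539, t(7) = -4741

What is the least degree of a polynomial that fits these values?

4

6, -22, -122, -342, -730, -1334, -2202
-28, -100, -220, -388, -604, -868
-72, -120, -168, -216, -264
-48, -48, -48, -48
The fourth differences are constant, so the polynomial has degree 4.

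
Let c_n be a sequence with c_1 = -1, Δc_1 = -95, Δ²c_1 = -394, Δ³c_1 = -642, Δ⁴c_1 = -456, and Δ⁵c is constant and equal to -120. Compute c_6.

-13236

Build the table forward from the leading diagonal:
D5: -120  -120  -120  -120  -120  -120
D4: -456  -576  -696  -816  -936  -1056
D3: -642  -1098  -1674  -2370  -3186  -4122
D2: -394  -1036  -2134  -3808  -6178  -9364
D1: -95  -489  -1525  -3659  -7467  -13645
c: -1  -96  -585  -2110  -5769  -13236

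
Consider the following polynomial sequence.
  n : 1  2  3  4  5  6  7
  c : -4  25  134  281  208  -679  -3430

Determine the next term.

-9671

Δ: 29, 109, 147, -73, -887, -2751
Δ²: 80, 38, -220, -814, -1864
Δ³: -42, -258, -594, -1050
Δ⁴: -216, -336, -456
Δ⁵: -120, -120
The fifth differences are constant (-120).
-456 − 120 = -576;  -1050 − 576 = -1626;  -1864 − 1626 = -3490;  -2751 − 3490 = -6241;  -3430 − 6241 = -9671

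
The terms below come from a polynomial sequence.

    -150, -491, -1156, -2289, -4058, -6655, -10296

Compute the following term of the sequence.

-15221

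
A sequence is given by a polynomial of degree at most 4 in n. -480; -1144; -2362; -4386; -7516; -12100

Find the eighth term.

-27262

First differences: -664  -1218  -2024  -3130  -4584
Second differences: -554  -806  -1106  -1454
Third differences: -252  -300  -348
Fourth differences: -48  -48
Constant fourth difference = -48, so extend:
-348 − 48 = -396;  -1454 − 396 = -1850;  -4584 − 1850 = -6434;  -12100 − 6434 = -18534
-396 − 48 = -444;  -1850 − 444 = -2294;  -6434 − 2294 = -8728;  -18534 − 8728 = -27262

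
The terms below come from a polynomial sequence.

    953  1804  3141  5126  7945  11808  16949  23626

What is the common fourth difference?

24

Δ: 851, 1337, 1985, 2819, 3863, 5141, 6677
Δ²: 486, 648, 834, 1044, 1278, 1536
Δ³: 162, 186, 210, 234, 258
Δ⁴: 24, 24, 24, 24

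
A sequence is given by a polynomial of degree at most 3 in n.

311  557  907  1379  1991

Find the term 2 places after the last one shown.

D1: 246 , 350 , 472 , 612
D2: 104 , 122 , 140
D3: 18 , 18
Third differences constant at 18.
140 + 18 = 158;  612 + 158 = 770;  1991 + 770 = 2761
158 + 18 = 176;  770 + 176 = 946;  2761 + 946 = 3707

3707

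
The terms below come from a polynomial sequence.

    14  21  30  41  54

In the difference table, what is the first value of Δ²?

Δ: 7, 9, 11, 13
Δ²: 2, 2, 2

2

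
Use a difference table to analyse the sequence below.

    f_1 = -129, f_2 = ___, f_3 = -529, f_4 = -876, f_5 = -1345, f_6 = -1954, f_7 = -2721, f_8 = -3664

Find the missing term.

-286

Using the last 6 terms:
-347  -469  -609  -767  -943
-122  -140  -158  -176
-18  -18  -18
Constant third difference = -18.
Extend backward: -122 + 18 = -104;  -347 + 104 = -243;  -529 + 243 = -286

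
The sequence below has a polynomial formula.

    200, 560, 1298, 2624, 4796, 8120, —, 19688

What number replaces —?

12950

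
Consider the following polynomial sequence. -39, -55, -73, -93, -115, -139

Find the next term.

D1: -16, -18, -20, -22, -24
D2: -2, -2, -2, -2
Second differences constant at -2.
-24 − 2 = -26;  -139 − 26 = -165

-165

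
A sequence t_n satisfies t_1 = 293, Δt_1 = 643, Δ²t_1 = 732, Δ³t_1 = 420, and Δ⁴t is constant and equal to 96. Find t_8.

38226

Build the table forward from the leading diagonal:
D4: 96, 96, 96, 96, 96, 96, 96, 96
D3: 420, 516, 612, 708, 804, 900, 996, 1092
D2: 732, 1152, 1668, 2280, 2988, 3792, 4692, 5688
D1: 643, 1375, 2527, 4195, 6475, 9463, 13255, 17947
t: 293, 936, 2311, 4838, 9033, 15508, 24971, 38226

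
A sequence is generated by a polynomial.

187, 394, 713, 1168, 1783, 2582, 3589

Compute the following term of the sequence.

4828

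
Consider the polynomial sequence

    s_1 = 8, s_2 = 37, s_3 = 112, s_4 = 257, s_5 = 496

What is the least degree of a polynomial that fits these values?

29, 75, 145, 239
46, 70, 94
24, 24
The third differences are constant, so the polynomial has degree 3.

3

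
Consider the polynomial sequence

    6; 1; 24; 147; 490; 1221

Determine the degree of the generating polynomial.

Δ: -5, 23, 123, 343, 731
Δ²: 28, 100, 220, 388
Δ³: 72, 120, 168
Δ⁴: 48, 48
The fourth differences are constant, so the polynomial has degree 4.

4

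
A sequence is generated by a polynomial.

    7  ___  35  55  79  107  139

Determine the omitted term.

19

Using the last 5 terms:
First differences: 20  24  28  32
Second differences: 4  4  4
Constant second difference = 4.
Extend backward: 20 − 4 = 16;  35 − 16 = 19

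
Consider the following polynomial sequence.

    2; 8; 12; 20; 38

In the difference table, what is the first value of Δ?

6

Δ: 6, 4, 8, 18
Δ²: -2, 4, 10
Δ³: 6, 6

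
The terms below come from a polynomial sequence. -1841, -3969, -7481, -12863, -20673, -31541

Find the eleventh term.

Δ: -2128, -3512, -5382, -7810, -10868
Δ²: -1384, -1870, -2428, -3058
Δ³: -486, -558, -630
Δ⁴: -72, -72
Constant fourth difference = -72, so extend:
-630 − 72 = -702;  -3058 − 702 = -3760;  -10868 − 3760 = -14628;  -31541 − 14628 = -46169
-702 − 72 = -774;  -3760 − 774 = -4534;  -14628 − 4534 = -19162;  -46169 − 19162 = -65331
-774 − 72 = -846;  -4534 − 846 = -5380;  -19162 − 5380 = -24542;  -65331 − 24542 = -89873
-846 − 72 = -918;  -5380 − 918 = -6298;  -24542 − 6298 = -30840;  -89873 − 30840 = -120713
-918 − 72 = -990;  -6298 − 990 = -7288;  -30840 − 7288 = -38128;  -120713 − 38128 = -158841

-158841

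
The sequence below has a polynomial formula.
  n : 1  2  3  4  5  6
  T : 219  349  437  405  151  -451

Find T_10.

-9699

Δ: 130, 88, -32, -254, -602
Δ²: -42, -120, -222, -348
Δ³: -78, -102, -126
Δ⁴: -24, -24
Fourth differences constant at -24.
-126 − 24 = -150;  -348 − 150 = -498;  -602 − 498 = -1100;  -451 − 1100 = -1551
-150 − 24 = -174;  -498 − 174 = -672;  -1100 − 672 = -1772;  -1551 − 1772 = -3323
-174 − 24 = -198;  -672 − 198 = -870;  -1772 − 870 = -2642;  -3323 − 2642 = -5965
-198 − 24 = -222;  -870 − 222 = -1092;  -2642 − 1092 = -3734;  -5965 − 3734 = -9699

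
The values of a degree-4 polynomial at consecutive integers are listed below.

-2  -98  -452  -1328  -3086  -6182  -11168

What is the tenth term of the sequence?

-44426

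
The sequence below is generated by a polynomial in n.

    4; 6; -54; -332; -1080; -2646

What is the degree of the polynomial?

Δ: 2, -60, -278, -748, -1566
Δ²: -62, -218, -470, -818
Δ³: -156, -252, -348
Δ⁴: -96, -96
The fourth differences are constant, so the polynomial has degree 4.

4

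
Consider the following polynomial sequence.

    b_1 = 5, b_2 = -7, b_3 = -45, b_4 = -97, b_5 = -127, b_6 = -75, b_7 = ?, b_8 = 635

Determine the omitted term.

Using the first 6 terms:
Δ: -12  -38  -52  -30  52
Δ²: -26  -14  22  82
Δ³: 12  36  60
Δ⁴: 24  24
Constant fourth difference = 24.
Extend forward: 60 + 24 = 84;  82 + 84 = 166;  52 + 166 = 218;  -75 + 218 = 143

143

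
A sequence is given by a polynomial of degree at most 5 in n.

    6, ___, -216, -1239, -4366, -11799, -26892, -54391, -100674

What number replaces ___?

-7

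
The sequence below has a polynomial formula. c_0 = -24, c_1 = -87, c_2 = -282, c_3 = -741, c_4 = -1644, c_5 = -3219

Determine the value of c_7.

-9537

Δ: -63 , -195 , -459 , -903 , -1575
Δ²: -132 , -264 , -444 , -672
Δ³: -132 , -180 , -228
Δ⁴: -48 , -48
Constant fourth difference = -48, so extend:
-228 − 48 = -276;  -672 − 276 = -948;  -1575 − 948 = -2523;  -3219 − 2523 = -5742
-276 − 48 = -324;  -948 − 324 = -1272;  -2523 − 1272 = -3795;  -5742 − 3795 = -9537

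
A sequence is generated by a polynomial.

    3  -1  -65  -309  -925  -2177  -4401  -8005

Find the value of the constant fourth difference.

-72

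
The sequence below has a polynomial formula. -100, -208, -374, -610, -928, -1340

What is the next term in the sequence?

-1858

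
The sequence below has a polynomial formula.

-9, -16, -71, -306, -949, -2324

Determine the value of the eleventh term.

D1: -7, -55, -235, -643, -1375
D2: -48, -180, -408, -732
D3: -132, -228, -324
D4: -96, -96
Constant fourth difference = -96, so extend:
-324 − 96 = -420;  -732 − 420 = -1152;  -1375 − 1152 = -2527;  -2324 − 2527 = -4851
-420 − 96 = -516;  -1152 − 516 = -1668;  -2527 − 1668 = -4195;  -4851 − 4195 = -9046
-516 − 96 = -612;  -1668 − 612 = -2280;  -4195 − 2280 = -6475;  -9046 − 6475 = -15521
-612 − 96 = -708;  -2280 − 708 = -2988;  -6475 − 2988 = -9463;  -15521 − 9463 = -24984
-708 − 96 = -804;  -2988 − 804 = -3792;  -9463 − 3792 = -13255;  -24984 − 13255 = -38239

-38239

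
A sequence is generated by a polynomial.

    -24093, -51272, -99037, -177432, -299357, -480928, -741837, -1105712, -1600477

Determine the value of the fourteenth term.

-7361072

D1: -27179, -47765, -78395, -121925, -181571, -260909, -363875, -494765
D2: -20586, -30630, -43530, -59646, -79338, -102966, -130890
D3: -10044, -12900, -16116, -19692, -23628, -27924
D4: -2856, -3216, -3576, -3936, -4296
D5: -360, -360, -360, -360
Constant fifth difference = -360, so extend:
-4296 − 360 = -4656;  -27924 − 4656 = -32580;  -130890 − 32580 = -163470;  -494765 − 163470 = -658235;  -1600477 − 658235 = -2258712
-4656 − 360 = -5016;  -32580 − 5016 = -37596;  -163470 − 37596 = -201066;  -658235 − 201066 = -859301;  -2258712 − 859301 = -3118013
-5016 − 360 = -5376;  -37596 − 5376 = -42972;  -201066 − 42972 = -244038;  -859301 − 244038 = -1103339;  -3118013 − 1103339 = -4221352
-5376 − 360 = -5736;  -42972 − 5736 = -48708;  -244038 − 48708 = -292746;  -1103339 − 292746 = -1396085;  -4221352 − 1396085 = -5617437
-5736 − 360 = -6096;  -48708 − 6096 = -54804;  -292746 − 54804 = -347550;  -1396085 − 347550 = -1743635;  -5617437 − 1743635 = -7361072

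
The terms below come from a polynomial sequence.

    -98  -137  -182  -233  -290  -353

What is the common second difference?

D1: -39, -45, -51, -57, -63
D2: -6, -6, -6, -6

-6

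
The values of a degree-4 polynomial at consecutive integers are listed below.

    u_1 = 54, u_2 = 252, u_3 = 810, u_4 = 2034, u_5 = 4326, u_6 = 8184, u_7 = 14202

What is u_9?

35574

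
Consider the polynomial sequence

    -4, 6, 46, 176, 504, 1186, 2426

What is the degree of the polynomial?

4

First differences: 10, 40, 130, 328, 682, 1240
Second differences: 30, 90, 198, 354, 558
Third differences: 60, 108, 156, 204
Fourth differences: 48, 48, 48
The fourth differences are constant, so the polynomial has degree 4.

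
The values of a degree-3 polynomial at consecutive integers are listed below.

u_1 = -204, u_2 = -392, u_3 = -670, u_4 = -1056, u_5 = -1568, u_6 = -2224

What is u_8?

First differences: -188, -278, -386, -512, -656
Second differences: -90, -108, -126, -144
Third differences: -18, -18, -18
Constant third difference = -18, so extend:
-144 − 18 = -162;  -656 − 162 = -818;  -2224 − 818 = -3042
-162 − 18 = -180;  -818 − 180 = -998;  -3042 − 998 = -4040

-4040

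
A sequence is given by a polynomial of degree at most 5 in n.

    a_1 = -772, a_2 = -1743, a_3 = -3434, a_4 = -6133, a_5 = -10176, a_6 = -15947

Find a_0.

Δ: -971  -1691  -2699  -4043  -5771
Δ²: -720  -1008  -1344  -1728
Δ³: -288  -336  -384
Δ⁴: -48  -48
The fourth differences are constant at -48.
Work back: -288 + 48 = -240;  -720 + 240 = -480;  -971 + 480 = -491;  -772 + 491 = -281

-281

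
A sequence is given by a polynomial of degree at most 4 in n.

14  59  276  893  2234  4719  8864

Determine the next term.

15281

First differences: 45, 217, 617, 1341, 2485, 4145
Second differences: 172, 400, 724, 1144, 1660
Third differences: 228, 324, 420, 516
Fourth differences: 96, 96, 96
Constant fourth difference = 96, so extend:
516 + 96 = 612;  1660 + 612 = 2272;  4145 + 2272 = 6417;  8864 + 6417 = 15281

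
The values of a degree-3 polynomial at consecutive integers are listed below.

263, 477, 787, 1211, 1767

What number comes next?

Δ: 214  310  424  556
Δ²: 96  114  132
Δ³: 18  18
Third differences constant at 18.
132 + 18 = 150;  556 + 150 = 706;  1767 + 706 = 2473

2473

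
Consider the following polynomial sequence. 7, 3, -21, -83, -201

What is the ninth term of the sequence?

-1593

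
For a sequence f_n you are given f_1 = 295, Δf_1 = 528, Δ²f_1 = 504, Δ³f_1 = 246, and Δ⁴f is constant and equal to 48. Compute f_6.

Build the table forward from the leading diagonal:
Fourth differences: 48, 48, 48, 48, 48, 48
Third differences: 246, 294, 342, 390, 438, 486
Second differences: 504, 750, 1044, 1386, 1776, 2214
First differences: 528, 1032, 1782, 2826, 4212, 5988
f: 295, 823, 1855, 3637, 6463, 10675

10675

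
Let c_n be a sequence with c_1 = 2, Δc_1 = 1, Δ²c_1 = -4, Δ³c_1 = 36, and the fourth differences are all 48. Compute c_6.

Build the table forward from the leading diagonal:
Fourth differences: 48, 48, 48, 48, 48, 48
Third differences: 36, 84, 132, 180, 228, 276
Second differences: -4, 32, 116, 248, 428, 656
First differences: 1, -3, 29, 145, 393, 821
c: 2, 3, 0, 29, 174, 567

567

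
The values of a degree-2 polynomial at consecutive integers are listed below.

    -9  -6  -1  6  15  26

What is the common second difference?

2

First differences: 3, 5, 7, 9, 11
Second differences: 2, 2, 2, 2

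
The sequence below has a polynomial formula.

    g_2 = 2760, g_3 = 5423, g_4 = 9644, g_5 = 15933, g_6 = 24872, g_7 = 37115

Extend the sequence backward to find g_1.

1217

D1: 2663, 4221, 6289, 8939, 12243
D2: 1558, 2068, 2650, 3304
D3: 510, 582, 654
D4: 72, 72
The fourth differences are constant at 72.
Work back: 510 − 72 = 438;  1558 − 438 = 1120;  2663 − 1120 = 1543;  2760 − 1543 = 1217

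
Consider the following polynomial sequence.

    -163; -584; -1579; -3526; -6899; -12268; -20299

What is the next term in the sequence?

-31754

Δ: -421, -995, -1947, -3373, -5369, -8031
Δ²: -574, -952, -1426, -1996, -2662
Δ³: -378, -474, -570, -666
Δ⁴: -96, -96, -96
The fourth differences are constant (-96).
-666 − 96 = -762;  -2662 − 762 = -3424;  -8031 − 3424 = -11455;  -20299 − 11455 = -31754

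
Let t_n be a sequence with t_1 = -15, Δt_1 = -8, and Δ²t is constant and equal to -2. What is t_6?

-75

Build the table forward from the leading diagonal:
Δ²: -2  -2  -2  -2  -2  -2
Δ: -8  -10  -12  -14  -16  -18
t: -15  -23  -33  -45  -59  -75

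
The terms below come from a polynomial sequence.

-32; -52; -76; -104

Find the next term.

-136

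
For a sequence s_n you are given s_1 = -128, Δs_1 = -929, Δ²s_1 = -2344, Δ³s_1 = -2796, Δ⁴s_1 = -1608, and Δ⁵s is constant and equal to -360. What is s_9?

-362488

Build the table forward from the leading diagonal:
Δ⁵: -360, -360, -360, -360, -360, -360, -360, -360, -360
Δ⁴: -1608, -1968, -2328, -2688, -3048, -3408, -3768, -4128, -4488
Δ³: -2796, -4404, -6372, -8700, -11388, -14436, -17844, -21612, -25740
Δ²: -2344, -5140, -9544, -15916, -24616, -36004, -50440, -68284, -89896
Δ: -929, -3273, -8413, -17957, -33873, -58489, -94493, -144933, -213217
s: -128, -1057, -4330, -12743, -30700, -64573, -123062, -217555, -362488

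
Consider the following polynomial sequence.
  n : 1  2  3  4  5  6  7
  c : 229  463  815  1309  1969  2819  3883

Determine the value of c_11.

10759

Δ: 234, 352, 494, 660, 850, 1064
Δ²: 118, 142, 166, 190, 214
Δ³: 24, 24, 24, 24
Constant third difference = 24, so extend:
214 + 24 = 238;  1064 + 238 = 1302;  3883 + 1302 = 5185
238 + 24 = 262;  1302 + 262 = 1564;  5185 + 1564 = 6749
262 + 24 = 286;  1564 + 286 = 1850;  6749 + 1850 = 8599
286 + 24 = 310;  1850 + 310 = 2160;  8599 + 2160 = 10759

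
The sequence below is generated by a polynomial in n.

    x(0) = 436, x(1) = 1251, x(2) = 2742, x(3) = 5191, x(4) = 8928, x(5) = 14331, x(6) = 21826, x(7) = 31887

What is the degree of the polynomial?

Δ: 815, 1491, 2449, 3737, 5403, 7495, 10061
Δ²: 676, 958, 1288, 1666, 2092, 2566
Δ³: 282, 330, 378, 426, 474
Δ⁴: 48, 48, 48, 48
The fourth differences are constant, so the polynomial has degree 4.

4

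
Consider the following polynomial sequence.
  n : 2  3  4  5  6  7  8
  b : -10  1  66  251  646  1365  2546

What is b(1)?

-9

First differences: 11, 65, 185, 395, 719, 1181
Second differences: 54, 120, 210, 324, 462
Third differences: 66, 90, 114, 138
Fourth differences: 24, 24, 24
The fourth differences are constant at 24.
Work back: 66 − 24 = 42;  54 − 42 = 12;  11 − 12 = -1;  -10 + 1 = -9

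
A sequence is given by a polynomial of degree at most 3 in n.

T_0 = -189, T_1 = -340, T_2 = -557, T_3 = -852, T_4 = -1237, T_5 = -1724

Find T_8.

-3917

First differences: -151  -217  -295  -385  -487
Second differences: -66  -78  -90  -102
Third differences: -12  -12  -12
Third differences constant at -12.
-102 − 12 = -114;  -487 − 114 = -601;  -1724 − 601 = -2325
-114 − 12 = -126;  -601 − 126 = -727;  -2325 − 727 = -3052
-126 − 12 = -138;  -727 − 138 = -865;  -3052 − 865 = -3917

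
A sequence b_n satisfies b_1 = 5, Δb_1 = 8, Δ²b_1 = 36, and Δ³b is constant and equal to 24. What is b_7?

Build the table forward from the leading diagonal:
Third differences: 24  24  24  24  24  24  24
Second differences: 36  60  84  108  132  156  180
First differences: 8  44  104  188  296  428  584
b: 5  13  57  161  349  645  1073

1073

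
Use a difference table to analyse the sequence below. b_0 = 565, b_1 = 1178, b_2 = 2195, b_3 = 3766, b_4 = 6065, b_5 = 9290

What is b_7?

19430

613, 1017, 1571, 2299, 3225
404, 554, 728, 926
150, 174, 198
24, 24
The fourth differences are constant (24).
198 + 24 = 222;  926 + 222 = 1148;  3225 + 1148 = 4373;  9290 + 4373 = 13663
222 + 24 = 246;  1148 + 246 = 1394;  4373 + 1394 = 5767;  13663 + 5767 = 19430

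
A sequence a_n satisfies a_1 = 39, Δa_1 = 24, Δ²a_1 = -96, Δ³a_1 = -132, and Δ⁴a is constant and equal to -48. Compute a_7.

Build the table forward from the leading diagonal:
D4: -48  -48  -48  -48  -48  -48  -48
D3: -132  -180  -228  -276  -324  -372  -420
D2: -96  -228  -408  -636  -912  -1236  -1608
D1: 24  -72  -300  -708  -1344  -2256  -3492
a: 39  63  -9  -309  -1017  -2361  -4617

-4617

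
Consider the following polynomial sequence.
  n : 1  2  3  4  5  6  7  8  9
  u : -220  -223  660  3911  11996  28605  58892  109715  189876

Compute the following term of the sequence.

Δ: -3 , 883 , 3251 , 8085 , 16609 , 30287 , 50823 , 80161
Δ²: 886 , 2368 , 4834 , 8524 , 13678 , 20536 , 29338
Δ³: 1482 , 2466 , 3690 , 5154 , 6858 , 8802
Δ⁴: 984 , 1224 , 1464 , 1704 , 1944
Δ⁵: 240 , 240 , 240 , 240
Fifth differences constant at 240.
1944 + 240 = 2184;  8802 + 2184 = 10986;  29338 + 10986 = 40324;  80161 + 40324 = 120485;  189876 + 120485 = 310361

310361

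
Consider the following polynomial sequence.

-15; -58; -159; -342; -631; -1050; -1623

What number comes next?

-2374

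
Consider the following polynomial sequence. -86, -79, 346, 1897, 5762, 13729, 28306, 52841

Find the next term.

First differences: 7 , 425 , 1551 , 3865 , 7967 , 14577 , 24535
Second differences: 418 , 1126 , 2314 , 4102 , 6610 , 9958
Third differences: 708 , 1188 , 1788 , 2508 , 3348
Fourth differences: 480 , 600 , 720 , 840
Fifth differences: 120 , 120 , 120
Fifth differences constant at 120.
840 + 120 = 960;  3348 + 960 = 4308;  9958 + 4308 = 14266;  24535 + 14266 = 38801;  52841 + 38801 = 91642

91642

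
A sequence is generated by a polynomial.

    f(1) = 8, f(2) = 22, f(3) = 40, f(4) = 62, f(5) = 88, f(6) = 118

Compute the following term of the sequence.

Δ: 14 , 18 , 22 , 26 , 30
Δ²: 4 , 4 , 4 , 4
Constant second difference = 4, so extend:
30 + 4 = 34;  118 + 34 = 152

152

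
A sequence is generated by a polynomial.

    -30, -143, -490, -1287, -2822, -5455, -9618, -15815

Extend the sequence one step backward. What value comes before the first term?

-7

First differences: -113  -347  -797  -1535  -2633  -4163  -6197
Second differences: -234  -450  -738  -1098  -1530  -2034
Third differences: -216  -288  -360  -432  -504
Fourth differences: -72  -72  -72  -72
The fourth differences are constant at -72.
Work back: -216 + 72 = -144;  -234 + 144 = -90;  -113 + 90 = -23;  -30 + 23 = -7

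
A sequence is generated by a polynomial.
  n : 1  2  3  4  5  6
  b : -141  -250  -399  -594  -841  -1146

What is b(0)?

-66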